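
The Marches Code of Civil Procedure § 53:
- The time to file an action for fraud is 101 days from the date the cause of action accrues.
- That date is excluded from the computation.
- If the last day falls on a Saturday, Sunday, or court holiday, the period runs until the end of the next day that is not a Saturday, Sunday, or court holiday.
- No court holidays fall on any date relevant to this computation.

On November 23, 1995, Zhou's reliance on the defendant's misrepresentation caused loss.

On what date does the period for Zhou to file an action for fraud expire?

101 days after November 23, 1995 is March 3, 1996.
March 3, 1996 is Sunday. The next qualifying day is March 4, 1996.

March 4, 1996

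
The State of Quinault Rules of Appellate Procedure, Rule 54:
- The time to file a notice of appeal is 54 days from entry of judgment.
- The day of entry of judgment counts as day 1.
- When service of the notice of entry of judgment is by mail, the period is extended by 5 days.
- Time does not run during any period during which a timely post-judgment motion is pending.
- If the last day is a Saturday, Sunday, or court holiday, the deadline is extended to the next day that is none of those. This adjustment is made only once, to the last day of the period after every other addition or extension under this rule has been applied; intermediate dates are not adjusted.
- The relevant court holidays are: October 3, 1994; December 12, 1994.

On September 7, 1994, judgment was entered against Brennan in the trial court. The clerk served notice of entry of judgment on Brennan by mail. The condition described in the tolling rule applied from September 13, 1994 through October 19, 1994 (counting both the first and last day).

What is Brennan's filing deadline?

Counting September 7, 1994 as day 1, day 54 is October 30, 1994.
Service was by mail, adding 5 days: October 30, 1994 + 5 days = November 4, 1994.
From September 13, 1994 through October 19, 1994 inclusive is 37 days; tolling adds 37 days: November 4, 1994 + 37 days = December 11, 1994.
December 11, 1994 is Sunday; December 12, 1994 is a listed holiday. The next qualifying day is December 13, 1994.

December 13, 1994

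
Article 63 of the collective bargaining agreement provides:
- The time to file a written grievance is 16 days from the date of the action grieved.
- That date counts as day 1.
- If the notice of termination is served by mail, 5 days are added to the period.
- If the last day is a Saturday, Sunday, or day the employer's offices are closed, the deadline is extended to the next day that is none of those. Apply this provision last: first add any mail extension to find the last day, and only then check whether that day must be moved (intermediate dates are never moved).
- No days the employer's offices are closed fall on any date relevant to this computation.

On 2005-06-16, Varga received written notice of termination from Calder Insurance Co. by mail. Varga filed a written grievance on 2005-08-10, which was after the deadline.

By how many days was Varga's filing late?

Counting 2005-06-16 as day 1, day 16 is July 1, 2005.
Service was by mail, adding 5 days: July 1, 2005 + 5 days = July 6, 2005.
July 6, 2005 is a Wednesday and not a day the employer's offices are closed, so no extension applies.
The deadline is July 6, 2005; from July 6, 2005 to August 10, 2005 is 35 days.

35 days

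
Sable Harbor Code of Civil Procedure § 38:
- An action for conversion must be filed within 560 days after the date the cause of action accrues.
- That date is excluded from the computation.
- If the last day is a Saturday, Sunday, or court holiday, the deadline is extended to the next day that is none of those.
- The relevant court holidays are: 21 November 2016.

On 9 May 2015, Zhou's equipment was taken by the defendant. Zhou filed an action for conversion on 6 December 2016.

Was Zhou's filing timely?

560 days after 9 May 2015 is November 19, 2016.
November 19, 2016 is Saturday; November 20, 2016 is Sunday; November 21, 2016 is a listed holiday. The next qualifying day is November 22, 2016.
The deadline is November 22, 2016; the filing on December 6, 2016 is after that date.

No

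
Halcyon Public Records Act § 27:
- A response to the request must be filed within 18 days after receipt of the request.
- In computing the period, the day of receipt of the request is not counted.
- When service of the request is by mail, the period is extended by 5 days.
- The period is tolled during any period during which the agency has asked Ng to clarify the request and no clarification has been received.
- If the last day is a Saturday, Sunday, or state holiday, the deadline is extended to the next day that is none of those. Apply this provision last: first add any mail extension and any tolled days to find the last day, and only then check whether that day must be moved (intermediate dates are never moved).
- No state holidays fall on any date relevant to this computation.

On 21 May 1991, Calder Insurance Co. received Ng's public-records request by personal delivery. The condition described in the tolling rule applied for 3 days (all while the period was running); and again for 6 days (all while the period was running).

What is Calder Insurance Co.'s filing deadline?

18 days after 21 May 1991 is June 8, 1991.
Service was not by mail, so no mail extension applies.
Tolling adds 3 days: June 8, 1991 + 3 days = June 11, 1991.
Tolling adds 6 days: June 11, 1991 + 6 days = June 17, 1991.
June 17, 1991 is a Monday and not a state holiday, so no extension applies.

June 17, 1991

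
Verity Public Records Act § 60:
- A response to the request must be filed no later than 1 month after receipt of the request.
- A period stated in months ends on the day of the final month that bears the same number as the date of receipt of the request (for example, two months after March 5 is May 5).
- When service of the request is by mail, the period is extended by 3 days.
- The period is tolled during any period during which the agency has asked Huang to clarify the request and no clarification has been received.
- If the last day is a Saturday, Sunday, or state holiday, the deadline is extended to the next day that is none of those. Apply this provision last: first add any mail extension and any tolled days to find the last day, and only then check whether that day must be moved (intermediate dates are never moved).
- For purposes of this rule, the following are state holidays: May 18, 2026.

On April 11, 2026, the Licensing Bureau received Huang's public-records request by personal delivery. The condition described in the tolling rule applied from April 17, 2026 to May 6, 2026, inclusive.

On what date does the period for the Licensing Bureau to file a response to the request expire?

June 1, 2026

1 month after April 11, 2026 is May 11, 2026.
Service was not by mail, so no mail extension applies.
From April 17, 2026 through May 6, 2026 inclusive is 20 days; tolling adds 20 days: May 11, 2026 + 20 days = May 31, 2026.
May 31, 2026 is Sunday. The next qualifying day is June 1, 2026.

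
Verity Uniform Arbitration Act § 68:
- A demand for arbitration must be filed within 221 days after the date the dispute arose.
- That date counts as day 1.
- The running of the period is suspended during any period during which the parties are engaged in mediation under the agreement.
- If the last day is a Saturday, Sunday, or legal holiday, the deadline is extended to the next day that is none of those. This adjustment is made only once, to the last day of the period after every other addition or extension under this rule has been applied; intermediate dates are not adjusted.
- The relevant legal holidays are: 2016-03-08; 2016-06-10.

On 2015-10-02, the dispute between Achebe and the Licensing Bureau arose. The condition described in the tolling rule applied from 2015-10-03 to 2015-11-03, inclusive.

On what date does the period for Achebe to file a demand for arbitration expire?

June 13, 2016

Counting 2015-10-02 as day 1, day 221 is May 9, 2016.
From October 3, 2015 through November 3, 2015 inclusive is 32 days; tolling adds 32 days: May 9, 2016 + 32 days = June 10, 2016.
June 10, 2016 is a listed holiday; June 11, 2016 is Saturday; June 12, 2016 is Sunday. The next qualifying day is June 13, 2016.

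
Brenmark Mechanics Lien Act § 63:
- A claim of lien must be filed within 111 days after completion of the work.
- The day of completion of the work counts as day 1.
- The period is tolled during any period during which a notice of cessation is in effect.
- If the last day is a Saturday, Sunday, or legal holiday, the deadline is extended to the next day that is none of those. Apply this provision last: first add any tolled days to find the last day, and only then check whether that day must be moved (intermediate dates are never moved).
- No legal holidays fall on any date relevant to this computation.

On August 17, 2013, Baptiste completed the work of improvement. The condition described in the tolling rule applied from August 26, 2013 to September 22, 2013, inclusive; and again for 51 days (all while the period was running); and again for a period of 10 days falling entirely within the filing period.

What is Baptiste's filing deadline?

March 4, 2014

Counting August 17, 2013 as day 1, day 111 is December 5, 2013.
From August 26, 2013 through September 22, 2013 inclusive is 28 days; tolling adds 28 days: December 5, 2013 + 28 days = January 2, 2014.
Tolling adds 51 days: January 2, 2014 + 51 days = February 22, 2014.
Tolling adds 10 days: February 22, 2014 + 10 days = March 4, 2014.
March 4, 2014 is a Tuesday and not a legal holiday, so no extension applies.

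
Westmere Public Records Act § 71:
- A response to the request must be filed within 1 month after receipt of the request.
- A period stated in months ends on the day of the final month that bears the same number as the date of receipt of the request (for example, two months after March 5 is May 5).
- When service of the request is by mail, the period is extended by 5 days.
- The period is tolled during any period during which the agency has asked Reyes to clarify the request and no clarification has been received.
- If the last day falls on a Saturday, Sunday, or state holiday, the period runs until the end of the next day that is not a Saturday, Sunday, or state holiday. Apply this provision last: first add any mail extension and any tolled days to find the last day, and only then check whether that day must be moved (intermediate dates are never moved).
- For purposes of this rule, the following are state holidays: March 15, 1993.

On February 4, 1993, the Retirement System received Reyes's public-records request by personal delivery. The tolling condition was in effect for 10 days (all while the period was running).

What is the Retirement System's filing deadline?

March 16, 1993

1 month after February 4, 1993 is March 4, 1993.
Service was not by mail, so no mail extension applies.
Tolling adds 10 days: March 4, 1993 + 10 days = March 14, 1993.
March 14, 1993 is Sunday; March 15, 1993 is a listed holiday. The next qualifying day is March 16, 1993.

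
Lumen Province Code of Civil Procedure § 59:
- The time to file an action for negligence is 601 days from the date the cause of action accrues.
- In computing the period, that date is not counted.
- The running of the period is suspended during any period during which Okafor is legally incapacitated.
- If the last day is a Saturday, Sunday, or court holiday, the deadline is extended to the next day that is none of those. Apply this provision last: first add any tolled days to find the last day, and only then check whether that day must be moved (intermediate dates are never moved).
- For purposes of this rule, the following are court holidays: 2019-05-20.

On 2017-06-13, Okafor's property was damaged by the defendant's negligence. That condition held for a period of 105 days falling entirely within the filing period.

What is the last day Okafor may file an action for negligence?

601 days after 2017-06-13 is February 4, 2019.
Tolling adds 105 days: February 4, 2019 + 105 days = May 20, 2019.
May 20, 2019 is a listed holiday. The next qualifying day is May 21, 2019.

May 21, 2019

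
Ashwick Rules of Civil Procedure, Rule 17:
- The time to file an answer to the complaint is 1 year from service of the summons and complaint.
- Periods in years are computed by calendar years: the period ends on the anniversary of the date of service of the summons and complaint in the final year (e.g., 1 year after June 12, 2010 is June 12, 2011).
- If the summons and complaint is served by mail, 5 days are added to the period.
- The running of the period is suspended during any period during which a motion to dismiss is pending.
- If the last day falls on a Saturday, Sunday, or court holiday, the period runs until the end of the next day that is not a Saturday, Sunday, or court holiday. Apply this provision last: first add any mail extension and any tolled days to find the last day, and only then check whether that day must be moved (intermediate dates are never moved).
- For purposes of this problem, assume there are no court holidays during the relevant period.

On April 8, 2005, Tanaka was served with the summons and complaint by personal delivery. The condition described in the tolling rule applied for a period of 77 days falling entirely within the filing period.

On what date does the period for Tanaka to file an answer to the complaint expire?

1 year after April 8, 2005 is April 8, 2006.
Service was not by mail, so no mail extension applies.
Tolling adds 77 days: April 8, 2006 + 77 days = June 24, 2006.
June 24, 2006 is Saturday; June 25, 2006 is Sunday. The next qualifying day is June 26, 2006.

June 26, 2006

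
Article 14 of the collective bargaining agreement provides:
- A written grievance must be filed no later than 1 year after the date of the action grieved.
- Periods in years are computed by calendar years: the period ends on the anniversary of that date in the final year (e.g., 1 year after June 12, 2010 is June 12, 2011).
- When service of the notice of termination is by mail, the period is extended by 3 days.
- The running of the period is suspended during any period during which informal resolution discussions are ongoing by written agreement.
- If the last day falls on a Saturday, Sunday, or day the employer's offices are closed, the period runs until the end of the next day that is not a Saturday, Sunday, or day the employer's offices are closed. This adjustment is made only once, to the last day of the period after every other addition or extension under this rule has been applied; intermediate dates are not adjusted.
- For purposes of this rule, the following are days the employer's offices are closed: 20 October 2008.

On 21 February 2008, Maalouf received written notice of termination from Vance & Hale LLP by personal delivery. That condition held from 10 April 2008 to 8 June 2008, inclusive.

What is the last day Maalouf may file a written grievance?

1 year after 21 February 2008 is February 21, 2009.
Service was not by mail, so no mail extension applies.
From April 10, 2008 through June 8, 2008 inclusive is 60 days; tolling adds 60 days: February 21, 2009 + 60 days = April 22, 2009.
April 22, 2009 is a Wednesday and not a day the employer's offices are closed, so no extension applies.

April 22, 2009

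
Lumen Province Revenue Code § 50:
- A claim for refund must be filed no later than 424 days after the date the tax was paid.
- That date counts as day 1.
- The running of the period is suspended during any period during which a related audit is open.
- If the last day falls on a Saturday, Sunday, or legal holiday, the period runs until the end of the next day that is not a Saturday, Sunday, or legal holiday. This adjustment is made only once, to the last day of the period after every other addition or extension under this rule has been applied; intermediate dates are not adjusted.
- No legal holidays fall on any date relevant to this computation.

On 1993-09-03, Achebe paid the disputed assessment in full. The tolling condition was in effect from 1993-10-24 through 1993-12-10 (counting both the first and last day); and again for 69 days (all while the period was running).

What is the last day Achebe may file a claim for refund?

Counting 1993-09-03 as day 1, day 424 is October 31, 1994.
From October 24, 1993 through December 10, 1993 inclusive is 48 days; tolling adds 48 days: October 31, 1994 + 48 days = December 18, 1994.
Tolling adds 69 days: December 18, 1994 + 69 days = February 25, 1995.
February 25, 1995 is Saturday; February 26, 1995 is Sunday. The next qualifying day is February 27, 1995.

February 27, 1995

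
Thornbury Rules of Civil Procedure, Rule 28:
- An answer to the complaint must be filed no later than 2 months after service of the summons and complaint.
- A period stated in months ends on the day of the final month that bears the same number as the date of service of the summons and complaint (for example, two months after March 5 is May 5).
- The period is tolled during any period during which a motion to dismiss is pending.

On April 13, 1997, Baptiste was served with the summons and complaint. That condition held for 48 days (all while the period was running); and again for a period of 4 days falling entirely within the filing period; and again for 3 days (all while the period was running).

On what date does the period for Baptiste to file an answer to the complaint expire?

August 7, 1997

2 months after April 13, 1997 is June 13, 1997.
Tolling adds 48 days: June 13, 1997 + 48 days = July 31, 1997.
Tolling adds 4 days: July 31, 1997 + 4 days = August 4, 1997.
Tolling adds 3 days: August 4, 1997 + 3 days = August 7, 1997.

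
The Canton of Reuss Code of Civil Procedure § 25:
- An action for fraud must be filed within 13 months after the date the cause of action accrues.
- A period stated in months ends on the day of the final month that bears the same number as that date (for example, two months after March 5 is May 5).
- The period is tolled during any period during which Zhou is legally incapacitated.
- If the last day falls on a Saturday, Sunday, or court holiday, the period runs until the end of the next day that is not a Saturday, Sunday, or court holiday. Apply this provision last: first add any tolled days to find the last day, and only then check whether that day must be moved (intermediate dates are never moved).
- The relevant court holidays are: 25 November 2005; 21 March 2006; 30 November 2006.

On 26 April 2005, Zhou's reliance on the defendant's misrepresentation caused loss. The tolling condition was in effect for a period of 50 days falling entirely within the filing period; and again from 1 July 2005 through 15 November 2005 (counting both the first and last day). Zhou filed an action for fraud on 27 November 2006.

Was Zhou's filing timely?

Yes

13 months after 26 April 2005 is May 26, 2006.
Tolling adds 50 days: May 26, 2006 + 50 days = July 15, 2006.
From July 1, 2005 through November 15, 2005 inclusive is 138 days; tolling adds 138 days: July 15, 2006 + 138 days = November 30, 2006.
November 30, 2006 is a listed holiday. The next qualifying day is December 1, 2006.
The deadline is December 1, 2006; the filing on November 27, 2006 is on or before that date.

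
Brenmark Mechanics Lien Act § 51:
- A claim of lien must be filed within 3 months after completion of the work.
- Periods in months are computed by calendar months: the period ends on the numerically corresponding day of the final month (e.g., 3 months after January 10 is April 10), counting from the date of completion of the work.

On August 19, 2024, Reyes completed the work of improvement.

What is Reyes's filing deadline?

3 months after August 19, 2024 is November 19, 2024.

November 19, 2024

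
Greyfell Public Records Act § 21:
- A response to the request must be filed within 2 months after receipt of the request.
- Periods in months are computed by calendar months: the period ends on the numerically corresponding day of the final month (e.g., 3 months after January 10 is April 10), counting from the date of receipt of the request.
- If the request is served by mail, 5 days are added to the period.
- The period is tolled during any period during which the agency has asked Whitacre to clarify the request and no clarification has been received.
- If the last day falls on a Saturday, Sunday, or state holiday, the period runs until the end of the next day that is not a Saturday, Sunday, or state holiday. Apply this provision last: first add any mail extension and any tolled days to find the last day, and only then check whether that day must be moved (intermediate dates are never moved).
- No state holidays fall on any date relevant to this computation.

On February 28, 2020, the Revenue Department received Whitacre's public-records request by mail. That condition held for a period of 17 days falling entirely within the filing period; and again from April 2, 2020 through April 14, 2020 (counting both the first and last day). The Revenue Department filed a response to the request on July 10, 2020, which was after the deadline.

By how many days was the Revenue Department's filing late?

2 months after February 28, 2020 is April 28, 2020.
Service was by mail, adding 5 days: April 28, 2020 + 5 days = May 3, 2020.
Tolling adds 17 days: May 3, 2020 + 17 days = May 20, 2020.
From April 2, 2020 through April 14, 2020 inclusive is 13 days; tolling adds 13 days: May 20, 2020 + 13 days = June 2, 2020.
June 2, 2020 is a Tuesday and not a state holiday, so no extension applies.
The deadline is June 2, 2020; from June 2, 2020 to July 10, 2020 is 38 days.

38 days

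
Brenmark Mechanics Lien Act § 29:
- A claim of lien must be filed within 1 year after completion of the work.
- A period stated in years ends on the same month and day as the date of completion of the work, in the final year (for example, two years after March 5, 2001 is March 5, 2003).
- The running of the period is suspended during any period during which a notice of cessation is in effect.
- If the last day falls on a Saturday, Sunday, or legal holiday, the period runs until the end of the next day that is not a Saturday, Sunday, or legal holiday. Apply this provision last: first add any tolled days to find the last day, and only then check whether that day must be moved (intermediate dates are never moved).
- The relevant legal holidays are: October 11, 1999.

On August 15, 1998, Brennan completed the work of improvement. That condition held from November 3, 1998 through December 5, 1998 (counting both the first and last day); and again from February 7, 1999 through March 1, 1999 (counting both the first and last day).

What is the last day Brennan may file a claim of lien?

October 12, 1999

1 year after August 15, 1998 is August 15, 1999.
From November 3, 1998 through December 5, 1998 inclusive is 33 days; tolling adds 33 days: August 15, 1999 + 33 days = September 17, 1999.
From February 7, 1999 through March 1, 1999 inclusive is 23 days; tolling adds 23 days: September 17, 1999 + 23 days = October 10, 1999.
October 10, 1999 is Sunday; October 11, 1999 is a listed holiday. The next qualifying day is October 12, 1999.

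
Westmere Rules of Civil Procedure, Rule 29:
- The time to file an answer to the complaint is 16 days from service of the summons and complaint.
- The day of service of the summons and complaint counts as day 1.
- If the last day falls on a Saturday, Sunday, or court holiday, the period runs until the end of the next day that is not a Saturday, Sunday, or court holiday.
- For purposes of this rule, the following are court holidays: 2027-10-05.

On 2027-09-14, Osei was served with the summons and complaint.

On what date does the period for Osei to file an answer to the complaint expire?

Counting 2027-09-14 as day 1, day 16 is September 29, 2027.
September 29, 2027 is a Wednesday and not a court holiday, so no extension applies.

September 29, 2027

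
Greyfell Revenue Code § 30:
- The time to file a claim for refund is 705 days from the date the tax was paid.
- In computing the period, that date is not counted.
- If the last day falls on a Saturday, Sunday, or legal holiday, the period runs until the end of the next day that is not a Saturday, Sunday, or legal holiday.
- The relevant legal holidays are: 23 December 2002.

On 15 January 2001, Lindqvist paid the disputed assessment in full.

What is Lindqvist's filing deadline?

705 days after 15 January 2001 is December 21, 2002.
December 21, 2002 is Saturday; December 22, 2002 is Sunday; December 23, 2002 is a listed holiday. The next qualifying day is December 24, 2002.

December 24, 2002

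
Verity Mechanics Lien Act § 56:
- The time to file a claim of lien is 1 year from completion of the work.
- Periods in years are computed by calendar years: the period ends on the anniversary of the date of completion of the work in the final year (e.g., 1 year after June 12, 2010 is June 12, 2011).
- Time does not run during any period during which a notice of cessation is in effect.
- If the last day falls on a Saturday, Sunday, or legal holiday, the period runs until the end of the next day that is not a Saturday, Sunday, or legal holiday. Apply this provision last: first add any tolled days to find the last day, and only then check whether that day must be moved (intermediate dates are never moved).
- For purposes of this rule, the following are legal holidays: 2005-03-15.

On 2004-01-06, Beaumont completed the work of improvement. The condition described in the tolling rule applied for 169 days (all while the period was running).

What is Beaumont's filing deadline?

1 year after 2004-01-06 is January 6, 2005.
Tolling adds 169 days: January 6, 2005 + 169 days = June 24, 2005.
June 24, 2005 is a Friday and not a legal holiday, so no extension applies.

June 24, 2005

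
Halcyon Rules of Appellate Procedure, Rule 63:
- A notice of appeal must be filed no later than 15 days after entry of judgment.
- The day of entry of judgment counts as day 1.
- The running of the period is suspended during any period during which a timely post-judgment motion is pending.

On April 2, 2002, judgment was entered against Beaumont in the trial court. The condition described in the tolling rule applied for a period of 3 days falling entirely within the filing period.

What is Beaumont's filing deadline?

April 19, 2002

Counting April 2, 2002 as day 1, day 15 is April 16, 2002.
Tolling adds 3 days: April 16, 2002 + 3 days = April 19, 2002.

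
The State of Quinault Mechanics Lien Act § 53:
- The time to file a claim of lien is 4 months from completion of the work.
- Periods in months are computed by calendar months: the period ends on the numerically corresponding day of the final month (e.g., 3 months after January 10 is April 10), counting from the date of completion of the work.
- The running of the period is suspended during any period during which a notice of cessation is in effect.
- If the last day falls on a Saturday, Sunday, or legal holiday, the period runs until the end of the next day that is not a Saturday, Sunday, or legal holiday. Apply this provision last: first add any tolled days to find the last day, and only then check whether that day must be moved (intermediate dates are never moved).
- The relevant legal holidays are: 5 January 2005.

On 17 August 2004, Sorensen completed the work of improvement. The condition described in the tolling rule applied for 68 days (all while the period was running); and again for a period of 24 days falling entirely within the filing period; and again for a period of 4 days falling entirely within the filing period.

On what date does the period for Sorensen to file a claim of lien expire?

4 months after 17 August 2004 is December 17, 2004.
Tolling adds 68 days: December 17, 2004 + 68 days = February 23, 2005.
Tolling adds 24 days: February 23, 2005 + 24 days = March 19, 2005.
Tolling adds 4 days: March 19, 2005 + 4 days = March 23, 2005.
March 23, 2005 is a Wednesday and not a legal holiday, so no extension applies.

March 23, 2005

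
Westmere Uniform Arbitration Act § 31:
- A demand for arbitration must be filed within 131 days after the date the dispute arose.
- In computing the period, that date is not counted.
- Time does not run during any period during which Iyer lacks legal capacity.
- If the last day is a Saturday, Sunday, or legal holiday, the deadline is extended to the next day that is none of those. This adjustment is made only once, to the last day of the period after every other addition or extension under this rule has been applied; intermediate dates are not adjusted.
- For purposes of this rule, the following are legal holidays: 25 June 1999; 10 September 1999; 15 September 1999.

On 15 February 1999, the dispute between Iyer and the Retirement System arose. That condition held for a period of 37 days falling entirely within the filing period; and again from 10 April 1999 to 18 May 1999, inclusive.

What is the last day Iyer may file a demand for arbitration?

131 days after 15 February 1999 is June 26, 1999.
Tolling adds 37 days: June 26, 1999 + 37 days = August 2, 1999.
From April 10, 1999 through May 18, 1999 inclusive is 39 days; tolling adds 39 days: August 2, 1999 + 39 days = September 10, 1999.
September 10, 1999 is a listed holiday; September 11, 1999 is Saturday; September 12, 1999 is Sunday. The next qualifying day is September 13, 1999.

September 13, 1999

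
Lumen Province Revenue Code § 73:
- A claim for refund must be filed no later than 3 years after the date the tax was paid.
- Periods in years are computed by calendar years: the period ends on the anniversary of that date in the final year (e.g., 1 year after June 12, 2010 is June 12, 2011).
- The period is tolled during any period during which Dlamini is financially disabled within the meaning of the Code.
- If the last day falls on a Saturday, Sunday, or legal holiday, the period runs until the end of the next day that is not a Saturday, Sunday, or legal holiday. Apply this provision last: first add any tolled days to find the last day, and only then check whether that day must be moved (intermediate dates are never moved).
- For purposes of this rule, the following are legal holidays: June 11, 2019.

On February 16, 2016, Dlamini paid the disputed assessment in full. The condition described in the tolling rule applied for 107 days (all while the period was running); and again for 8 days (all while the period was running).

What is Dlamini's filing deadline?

3 years after February 16, 2016 is February 16, 2019.
Tolling adds 107 days: February 16, 2019 + 107 days = June 3, 2019.
Tolling adds 8 days: June 3, 2019 + 8 days = June 11, 2019.
June 11, 2019 is a listed holiday. The next qualifying day is June 12, 2019.

June 12, 2019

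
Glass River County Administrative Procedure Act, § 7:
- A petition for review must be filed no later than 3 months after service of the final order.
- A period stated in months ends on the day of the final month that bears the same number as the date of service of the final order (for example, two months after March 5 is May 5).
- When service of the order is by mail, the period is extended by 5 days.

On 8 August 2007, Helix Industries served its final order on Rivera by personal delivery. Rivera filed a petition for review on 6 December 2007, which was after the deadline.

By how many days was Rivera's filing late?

3 months after 8 August 2007 is November 8, 2007.
Service was not by mail, so no mail extension applies.
The deadline is November 8, 2007; from November 8, 2007 to December 6, 2007 is 28 days.

28 days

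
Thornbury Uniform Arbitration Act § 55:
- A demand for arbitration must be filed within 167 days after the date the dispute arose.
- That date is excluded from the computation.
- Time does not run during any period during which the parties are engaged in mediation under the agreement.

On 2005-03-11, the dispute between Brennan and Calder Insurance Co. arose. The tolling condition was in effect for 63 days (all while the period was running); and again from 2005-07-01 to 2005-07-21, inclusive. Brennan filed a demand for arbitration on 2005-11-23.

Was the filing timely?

No

167 days after 2005-03-11 is August 25, 2005.
Tolling adds 63 days: August 25, 2005 + 63 days = October 27, 2005.
From July 1, 2005 through July 21, 2005 inclusive is 21 days; tolling adds 21 days: October 27, 2005 + 21 days = November 17, 2005.
The deadline is November 17, 2005; the filing on November 23, 2005 is after that date.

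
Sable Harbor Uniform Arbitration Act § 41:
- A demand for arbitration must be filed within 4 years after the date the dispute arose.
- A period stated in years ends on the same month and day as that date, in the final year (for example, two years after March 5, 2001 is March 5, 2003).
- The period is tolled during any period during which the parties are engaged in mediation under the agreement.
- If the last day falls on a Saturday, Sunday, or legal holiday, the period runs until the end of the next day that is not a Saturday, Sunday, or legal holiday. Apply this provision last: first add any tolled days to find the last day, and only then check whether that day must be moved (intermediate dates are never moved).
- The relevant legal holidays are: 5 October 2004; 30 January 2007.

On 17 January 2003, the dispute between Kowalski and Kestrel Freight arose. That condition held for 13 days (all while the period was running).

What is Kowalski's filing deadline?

January 31, 2007

4 years after 17 January 2003 is January 17, 2007.
Tolling adds 13 days: January 17, 2007 + 13 days = January 30, 2007.
January 30, 2007 is a listed holiday. The next qualifying day is January 31, 2007.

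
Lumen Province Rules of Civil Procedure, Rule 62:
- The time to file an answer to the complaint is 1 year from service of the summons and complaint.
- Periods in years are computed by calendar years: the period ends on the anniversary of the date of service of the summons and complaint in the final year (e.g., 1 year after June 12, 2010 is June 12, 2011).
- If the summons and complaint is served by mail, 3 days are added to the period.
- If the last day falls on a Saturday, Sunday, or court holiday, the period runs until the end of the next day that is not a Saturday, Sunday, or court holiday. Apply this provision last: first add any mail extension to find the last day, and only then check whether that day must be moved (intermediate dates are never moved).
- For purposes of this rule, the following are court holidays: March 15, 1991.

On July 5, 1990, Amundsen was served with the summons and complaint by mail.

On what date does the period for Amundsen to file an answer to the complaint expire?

July 8, 1991

1 year after July 5, 1990 is July 5, 1991.
Service was by mail, adding 3 days: July 5, 1991 + 3 days = July 8, 1991.
July 8, 1991 is a Monday and not a court holiday, so no extension applies.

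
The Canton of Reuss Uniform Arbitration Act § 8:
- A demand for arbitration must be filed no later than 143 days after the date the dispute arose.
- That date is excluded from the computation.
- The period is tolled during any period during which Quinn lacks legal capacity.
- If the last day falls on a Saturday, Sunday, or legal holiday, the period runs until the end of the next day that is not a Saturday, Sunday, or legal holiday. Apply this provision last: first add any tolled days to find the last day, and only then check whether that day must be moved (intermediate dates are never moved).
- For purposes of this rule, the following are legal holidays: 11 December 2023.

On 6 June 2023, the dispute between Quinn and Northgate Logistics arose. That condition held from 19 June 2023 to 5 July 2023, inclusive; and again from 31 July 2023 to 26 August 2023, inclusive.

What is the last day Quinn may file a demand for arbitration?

December 12, 2023

143 days after 6 June 2023 is October 27, 2023.
From June 19, 2023 through July 5, 2023 inclusive is 17 days; tolling adds 17 days: October 27, 2023 + 17 days = November 13, 2023.
From July 31, 2023 through August 26, 2023 inclusive is 27 days; tolling adds 27 days: November 13, 2023 + 27 days = December 10, 2023.
December 10, 2023 is Sunday; December 11, 2023 is a listed holiday. The next qualifying day is December 12, 2023.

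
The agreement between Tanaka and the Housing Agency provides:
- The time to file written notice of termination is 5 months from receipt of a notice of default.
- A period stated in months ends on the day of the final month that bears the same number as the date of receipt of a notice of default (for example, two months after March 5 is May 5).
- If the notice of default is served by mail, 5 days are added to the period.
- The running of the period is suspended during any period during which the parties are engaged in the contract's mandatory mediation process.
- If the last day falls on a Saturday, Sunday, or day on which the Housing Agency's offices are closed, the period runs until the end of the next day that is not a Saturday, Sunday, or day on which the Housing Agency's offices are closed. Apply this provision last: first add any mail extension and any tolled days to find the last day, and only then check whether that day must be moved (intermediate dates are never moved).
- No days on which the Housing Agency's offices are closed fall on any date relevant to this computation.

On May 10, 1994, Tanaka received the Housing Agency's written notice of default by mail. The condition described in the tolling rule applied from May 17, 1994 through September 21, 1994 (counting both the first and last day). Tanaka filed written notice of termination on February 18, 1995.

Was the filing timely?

5 months after May 10, 1994 is October 10, 1994.
Service was by mail, adding 5 days: October 10, 1994 + 5 days = October 15, 1994.
From May 17, 1994 through September 21, 1994 inclusive is 128 days; tolling adds 128 days: October 15, 1994 + 128 days = February 20, 1995.
February 20, 1995 is a Monday and not a day on which the Housing Agency's offices are closed, so no extension applies.
The deadline is February 20, 1995; the filing on February 18, 1995 is on or before that date.

Yes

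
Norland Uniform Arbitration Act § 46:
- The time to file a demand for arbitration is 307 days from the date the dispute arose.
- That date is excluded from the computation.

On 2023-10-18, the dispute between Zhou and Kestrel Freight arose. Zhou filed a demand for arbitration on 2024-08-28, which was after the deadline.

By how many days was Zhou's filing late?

307 days after 2023-10-18 is August 20, 2024.
The deadline is August 20, 2024; from August 20, 2024 to August 28, 2024 is 8 days.

8 days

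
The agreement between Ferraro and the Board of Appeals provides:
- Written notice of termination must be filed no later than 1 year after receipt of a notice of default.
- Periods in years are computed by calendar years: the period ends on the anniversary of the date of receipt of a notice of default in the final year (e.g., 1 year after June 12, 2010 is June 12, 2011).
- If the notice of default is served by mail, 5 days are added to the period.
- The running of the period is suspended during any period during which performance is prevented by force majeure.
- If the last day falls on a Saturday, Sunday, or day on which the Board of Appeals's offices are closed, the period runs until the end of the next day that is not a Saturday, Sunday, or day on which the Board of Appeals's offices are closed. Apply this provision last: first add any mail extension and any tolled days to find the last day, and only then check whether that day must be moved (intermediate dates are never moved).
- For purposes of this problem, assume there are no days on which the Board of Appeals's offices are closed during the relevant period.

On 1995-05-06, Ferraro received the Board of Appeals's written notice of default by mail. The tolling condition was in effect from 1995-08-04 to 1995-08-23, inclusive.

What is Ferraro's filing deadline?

1 year after 1995-05-06 is May 6, 1996.
Service was by mail, adding 5 days: May 6, 1996 + 5 days = May 11, 1996.
From August 4, 1995 through August 23, 1995 inclusive is 20 days; tolling adds 20 days: May 11, 1996 + 20 days = May 31, 1996.
May 31, 1996 is a Friday and not a day on which the Board of Appeals's offices are closed, so no extension applies.

May 31, 1996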